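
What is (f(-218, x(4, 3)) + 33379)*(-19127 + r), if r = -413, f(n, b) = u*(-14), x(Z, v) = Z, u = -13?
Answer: -655781940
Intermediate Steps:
f(n, b) = 182 (f(n, b) = -13*(-14) = 182)
(f(-218, x(4, 3)) + 33379)*(-19127 + r) = (182 + 33379)*(-19127 - 413) = 33561*(-19540) = -655781940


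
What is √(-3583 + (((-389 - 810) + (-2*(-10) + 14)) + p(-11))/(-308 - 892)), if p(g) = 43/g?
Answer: I*√173370054/220 ≈ 59.85*I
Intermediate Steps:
√(-3583 + (((-389 - 810) + (-2*(-10) + 14)) + p(-11))/(-308 - 892)) = √(-3583 + (((-389 - 810) + (-2*(-10) + 14)) + 43/(-11))/(-308 - 892)) = √(-3583 + ((-1199 + (20 + 14)) + 43*(-1/11))/(-1200)) = √(-3583 + ((-1199 + 34) - 43/11)*(-1/1200)) = √(-3583 + (-1165 - 43/11)*(-1/1200)) = √(-3583 - 12858/11*(-1/1200)) = √(-3583 + 2143/2200) = √(-7880457/2200) = I*√173370054/220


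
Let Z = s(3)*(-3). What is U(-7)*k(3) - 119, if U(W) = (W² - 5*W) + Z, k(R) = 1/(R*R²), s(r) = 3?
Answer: -1046/9 ≈ -116.22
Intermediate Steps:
Z = -9 (Z = 3*(-3) = -9)
k(R) = R⁻³ (k(R) = 1/(R³) = R⁻³)
U(W) = -9 + W² - 5*W (U(W) = (W² - 5*W) - 9 = -9 + W² - 5*W)
U(-7)*k(3) - 119 = (-9 + (-7)² - 5*(-7))/3³ - 119 = (-9 + 49 + 35)*(1/27) - 119 = 75*(1/27) - 119 = 25/9 - 119 = -1046/9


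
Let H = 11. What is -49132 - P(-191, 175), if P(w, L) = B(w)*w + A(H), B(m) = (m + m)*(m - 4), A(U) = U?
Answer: 14178447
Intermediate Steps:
B(m) = 2*m*(-4 + m) (B(m) = (2*m)*(-4 + m) = 2*m*(-4 + m))
P(w, L) = 11 + 2*w**2*(-4 + w) (P(w, L) = (2*w*(-4 + w))*w + 11 = 2*w**2*(-4 + w) + 11 = 11 + 2*w**2*(-4 + w))
-49132 - P(-191, 175) = -49132 - (11 + 2*(-191)**2*(-4 - 191)) = -49132 - (11 + 2*36481*(-195)) = -49132 - (11 - 14227590) = -49132 - 1*(-14227579) = -49132 + 14227579 = 14178447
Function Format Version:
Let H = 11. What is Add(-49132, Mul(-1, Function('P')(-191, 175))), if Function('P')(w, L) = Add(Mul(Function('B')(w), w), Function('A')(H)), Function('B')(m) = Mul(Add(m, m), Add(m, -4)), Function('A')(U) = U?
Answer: 14178447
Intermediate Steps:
Function('B')(m) = Mul(2, m, Add(-4, m)) (Function('B')(m) = Mul(Mul(2, m), Add(-4, m)) = Mul(2, m, Add(-4, m)))
Function('P')(w, L) = Add(11, Mul(2, Pow(w, 2), Add(-4, w))) (Function('P')(w, L) = Add(Mul(Mul(2, w, Add(-4, w)), w), 11) = Add(Mul(2, Pow(w, 2), Add(-4, w)), 11) = Add(11, Mul(2, Pow(w, 2), Add(-4, w))))
Add(-49132, Mul(-1, Function('P')(-191, 175))) = Add(-49132, Mul(-1, Add(11, Mul(2, Pow(-191, 2), Add(-4, -191))))) = Add(-49132, Mul(-1, Add(11, Mul(2, 36481, -195)))) = Add(-49132, Mul(-1, Add(11, -14227590))) = Add(-49132, Mul(-1, -14227579)) = Add(-49132, 14227579) = 14178447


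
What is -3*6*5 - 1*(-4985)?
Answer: 4895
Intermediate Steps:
-3*6*5 - 1*(-4985) = -18*5 + 4985 = -90 + 4985 = 4895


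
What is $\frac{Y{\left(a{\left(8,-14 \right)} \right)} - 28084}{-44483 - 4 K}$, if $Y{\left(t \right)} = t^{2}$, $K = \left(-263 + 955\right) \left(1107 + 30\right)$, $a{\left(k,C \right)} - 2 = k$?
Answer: $\frac{27984}{3191699} \approx 0.0087677$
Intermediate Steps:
$a{\left(k,C \right)} = 2 + k$
$K = 786804$ ($K = 692 \cdot 1137 = 786804$)
$\frac{Y{\left(a{\left(8,-14 \right)} \right)} - 28084}{-44483 - 4 K} = \frac{\left(2 + 8\right)^{2} - 28084}{-44483 - 3147216} = \frac{10^{2} - 28084}{-44483 - 3147216} = \frac{100 - 28084}{-3191699} = \left(-27984\right) \left(- \frac{1}{3191699}\right) = \frac{27984}{3191699}$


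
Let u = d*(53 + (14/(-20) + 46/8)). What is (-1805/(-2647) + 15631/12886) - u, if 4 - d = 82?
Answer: 386269678347/85273105 ≈ 4529.8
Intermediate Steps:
d = -78 (d = 4 - 1*82 = 4 - 82 = -78)
u = -45279/10 (u = -78*(53 + (14/(-20) + 46/8)) = -78*(53 + (14*(-1/20) + 46*(⅛))) = -78*(53 + (-7/10 + 23/4)) = -78*(53 + 101/20) = -78*1161/20 = -45279/10 ≈ -4527.9)
(-1805/(-2647) + 15631/12886) - u = (-1805/(-2647) + 15631/12886) - 1*(-45279/10) = (-1805*(-1/2647) + 15631*(1/12886)) + 45279/10 = (1805/2647 + 15631/12886) + 45279/10 = 64634487/34109242 + 45279/10 = 386269678347/85273105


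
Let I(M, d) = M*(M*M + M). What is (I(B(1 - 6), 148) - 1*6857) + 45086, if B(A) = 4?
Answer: 38309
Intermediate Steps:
I(M, d) = M*(M + M**2) (I(M, d) = M*(M**2 + M) = M*(M + M**2))
(I(B(1 - 6), 148) - 1*6857) + 45086 = (4**2*(1 + 4) - 1*6857) + 45086 = (16*5 - 6857) + 45086 = (80 - 6857) + 45086 = -6777 + 45086 = 38309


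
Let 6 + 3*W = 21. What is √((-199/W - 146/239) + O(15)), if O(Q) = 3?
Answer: I*√53423670/1195 ≈ 6.1164*I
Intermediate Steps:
W = 5 (W = -2 + (⅓)*21 = -2 + 7 = 5)
√((-199/W - 146/239) + O(15)) = √((-199/5 - 146/239) + 3) = √(-48291/1195 + 3) = √(-44706/1195) = I*√53423670/1195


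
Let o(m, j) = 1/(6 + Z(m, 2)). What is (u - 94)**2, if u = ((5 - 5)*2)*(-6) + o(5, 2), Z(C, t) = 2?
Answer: 564001/64 ≈ 8812.5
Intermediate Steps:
o(m, j) = 1/8 (o(m, j) = 1/(6 + 2) = 1/8)
u = 1/8 (u = ((5 - 5)*2)*(-6) + 1/8 = (0*2)*(-6) + 1/8 = 0*(-6) + 1/8 = 0 + 1/8 = 1/8 ≈ 0.12500)
(u - 94)**2 = (1/8 - 94)**2 = (-751/8)**2 = 564001/64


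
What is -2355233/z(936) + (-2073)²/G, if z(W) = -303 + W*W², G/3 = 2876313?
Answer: 389288491973350/786216719475363 ≈ 0.49514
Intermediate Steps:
G = 8628939 (G = 3*2876313 = 8628939)
z(W) = -303 + W³
-2355233/z(936) + (-2073)²/G = -2355233/(-303 + 936³) + (-2073)²/8628939 = -2355233/(-303 + 820025856) + 4297329*(1/8628939) = -2355233/820025553 + 477481/958771 = 389288491973350/786216719475363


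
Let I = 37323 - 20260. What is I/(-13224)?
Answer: -17063/13224 ≈ -1.2903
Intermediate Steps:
I = 17063
I/(-13224) = 17063/(-13224) = 17063*(-1/13224) = -17063/13224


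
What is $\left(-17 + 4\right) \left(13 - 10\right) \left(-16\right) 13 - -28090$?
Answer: $36202$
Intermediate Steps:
$\left(-17 + 4\right) \left(13 - 10\right) \left(-16\right) 13 - -28090 = \left(-13\right) 3 \left(-16\right) 13 + 28090 = \left(-39\right) \left(-16\right) 13 + 28090 = 624 \cdot 13 + 28090 = 8112 + 28090 = 36202$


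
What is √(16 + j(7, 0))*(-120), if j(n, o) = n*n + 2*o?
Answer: -120*√65 ≈ -967.47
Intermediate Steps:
j(n, o) = n² + 2*o
√(16 + j(7, 0))*(-120) = √(16 + (7² + 2*0))*(-120) = √(16 + (49 + 0))*(-120) = √(16 + 49)*(-120) = √65*(-120) = -120*√65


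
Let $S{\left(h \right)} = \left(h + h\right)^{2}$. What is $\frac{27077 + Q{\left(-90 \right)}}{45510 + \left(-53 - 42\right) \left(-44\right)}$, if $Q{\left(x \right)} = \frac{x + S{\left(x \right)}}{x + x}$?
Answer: $\frac{10759}{19876} \approx 0.54131$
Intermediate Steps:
$S{\left(h \right)} = 4 h^{2}$ ($S{\left(h \right)} = \left(2 h\right)^{2} = 4 h^{2}$)
$Q{\left(x \right)} = \frac{x + 4 x^{2}}{2 x}$ ($Q{\left(x \right)} = \frac{x + 4 x^{2}}{x + x} = \frac{x + 4 x^{2}}{2 x}$)
$\frac{27077 + Q{\left(-90 \right)}}{45510 + \left(-53 - 42\right) \left(-44\right)} = \frac{27077 + \left(\frac{1}{2} + 2 \left(-90\right)\right)}{45510 + \left(-53 - 42\right) \left(-44\right)} = \frac{27077 + \left(\frac{1}{2} - 180\right)}{45510 - -4180} = \frac{27077 - \frac{359}{2}}{45510 + 4180} = \frac{53795}{2 \cdot 49690} = \frac{53795}{2} \cdot \frac{1}{49690} = \frac{10759}{19876}$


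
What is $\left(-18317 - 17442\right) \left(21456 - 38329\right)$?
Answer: $603361607$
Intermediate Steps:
$\left(-18317 - 17442\right) \left(21456 - 38329\right) = \left(-35759\right) \left(-16873\right) = 603361607$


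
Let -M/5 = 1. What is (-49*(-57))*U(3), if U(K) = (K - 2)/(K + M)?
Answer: -2793/2 ≈ -1396.5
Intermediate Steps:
M = -5 (M = -5*1 = -5)
U(K) = (-2 + K)/(-5 + K) (U(K) = (K - 2)/(K - 5) = (-2 + K)/(-5 + K))
(-49*(-57))*U(3) = (-49*(-57))*((-2 + 3)/(-5 + 3)) = 2793*(1/(-2)) = 2793*(-½*1) = 2793*(-½) = -2793/2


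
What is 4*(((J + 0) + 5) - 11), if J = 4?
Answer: -8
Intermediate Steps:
4*(((J + 0) + 5) - 11) = 4*(((4 + 0) + 5) - 11) = 4*((4 + 5) - 11) = 4*(9 - 11) = 4*(-2) = -8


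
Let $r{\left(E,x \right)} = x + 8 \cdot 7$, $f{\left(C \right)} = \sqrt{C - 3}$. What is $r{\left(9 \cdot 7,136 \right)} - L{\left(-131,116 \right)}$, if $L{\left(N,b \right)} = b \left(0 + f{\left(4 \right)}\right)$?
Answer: $76$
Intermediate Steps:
$f{\left(C \right)} = \sqrt{-3 + C}$
$L{\left(N,b \right)} = b$ ($L{\left(N,b \right)} = b \left(0 + \sqrt{-3 + 4}\right) = b \left(0 + \sqrt{1}\right) = b \left(0 + 1\right) = b 1 = b$)
$r{\left(E,x \right)} = 56 + x$ ($r{\left(E,x \right)} = x + 56 = 56 + x$)
$r{\left(9 \cdot 7,136 \right)} - L{\left(-131,116 \right)} = \left(56 + 136\right) - 116 = 192 - 116 = 76$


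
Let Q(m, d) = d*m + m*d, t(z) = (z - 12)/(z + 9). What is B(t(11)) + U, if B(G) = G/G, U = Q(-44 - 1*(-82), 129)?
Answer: 9805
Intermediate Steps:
t(z) = (-12 + z)/(9 + z)
Q(m, d) = 2*d*m (Q(m, d) = d*m + d*m = 2*d*m)
U = 9804 (U = 2*129*(-44 - 1*(-82)) = 2*129*(-44 + 82) = 2*129*38 = 9804)
B(G) = 1
B(t(11)) + U = 1 + 9804 = 9805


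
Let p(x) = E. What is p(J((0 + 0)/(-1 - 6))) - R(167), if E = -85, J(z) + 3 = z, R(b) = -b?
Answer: 82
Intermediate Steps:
J(z) = -3 + z
p(x) = -85
p(J((0 + 0)/(-1 - 6))) - R(167) = -85 - (-1)*167 = -85 - 1*(-167) = -85 + 167 = 82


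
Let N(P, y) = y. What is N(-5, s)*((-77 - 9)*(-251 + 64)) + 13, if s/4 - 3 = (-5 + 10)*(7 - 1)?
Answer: 2122837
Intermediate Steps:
s = 132 (s = 12 + 4*((-5 + 10)*(7 - 1)) = 12 + 4*(5*6) = 12 + 4*30 = 12 + 120 = 132)
N(-5, s)*((-77 - 9)*(-251 + 64)) + 13 = 132*((-77 - 9)*(-251 + 64)) + 13 = 132*(-86*(-187)) + 13 = 132*16082 + 13 = 2122824 + 13 = 2122837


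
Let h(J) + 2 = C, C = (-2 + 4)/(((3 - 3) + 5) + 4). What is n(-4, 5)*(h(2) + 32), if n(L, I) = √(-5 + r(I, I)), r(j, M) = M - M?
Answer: 272*I*√5/9 ≈ 67.579*I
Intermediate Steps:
r(j, M) = 0
n(L, I) = I*√5 (n(L, I) = √(-5 + 0) = √(-5) = I*√5)
C = 2/9 (C = 2/((0 + 5) + 4) = 2/(5 + 4) = 2/9 ≈ 0.22222)
h(J) = -16/9 (h(J) = -2 + 2/9 = -16/9)
n(-4, 5)*(h(2) + 32) = (I*√5)*(-16/9 + 32) = (I*√5)*(272/9) = 272*I*√5/9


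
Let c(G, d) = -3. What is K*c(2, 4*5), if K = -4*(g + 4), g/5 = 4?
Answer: 288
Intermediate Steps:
g = 20 (g = 5*4 = 20)
K = -96 (K = -4*(20 + 4) = -4*24 = -96)
K*c(2, 4*5) = -96*(-3) = 288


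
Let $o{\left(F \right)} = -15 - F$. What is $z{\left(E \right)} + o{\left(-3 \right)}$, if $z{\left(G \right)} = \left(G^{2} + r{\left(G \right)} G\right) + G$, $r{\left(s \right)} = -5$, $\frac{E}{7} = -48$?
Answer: $114228$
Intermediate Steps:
$E = -336$ ($E = 7 \left(-48\right) = -336$)
$z{\left(G \right)} = G^{2} - 4 G$ ($z{\left(G \right)} = \left(G^{2} - 5 G\right) + G = G^{2} - 4 G$)
$z{\left(E \right)} + o{\left(-3 \right)} = - 336 \left(-4 - 336\right) - 12 = \left(-336\right) \left(-340\right) + \left(-15 + 3\right) = 114240 - 12 = 114228$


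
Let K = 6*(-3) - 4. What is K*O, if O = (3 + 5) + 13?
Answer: -462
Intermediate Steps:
O = 21 (O = 8 + 13 = 21)
K = -22 (K = -18 - 4 = -22)
K*O = -22*21 = -462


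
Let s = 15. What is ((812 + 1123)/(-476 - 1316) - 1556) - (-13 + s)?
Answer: -2793871/1792 ≈ -1559.1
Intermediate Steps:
((812 + 1123)/(-476 - 1316) - 1556) - (-13 + s) = ((812 + 1123)/(-476 - 1316) - 1556) - (-13 + 15) = (1935/(-1792) - 1556) - 1*2 = (1935*(-1/1792) - 1556) - 2 = (-1935/1792 - 1556) - 2 = -2790287/1792 - 2 = -2793871/1792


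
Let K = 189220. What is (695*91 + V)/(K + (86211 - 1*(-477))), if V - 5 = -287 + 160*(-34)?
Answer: 2501/11996 ≈ 0.20849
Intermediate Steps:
V = -5722 (V = 5 + (-287 + 160*(-34)) = 5 + (-287 - 5440) = 5 - 5727 = -5722)
(695*91 + V)/(K + (86211 - 1*(-477))) = (695*91 - 5722)/(189220 + (86211 - 1*(-477))) = (63245 - 5722)/(189220 + (86211 + 477)) = 57523/(189220 + 86688) = 57523/275908 = 57523*(1/275908) = 2501/11996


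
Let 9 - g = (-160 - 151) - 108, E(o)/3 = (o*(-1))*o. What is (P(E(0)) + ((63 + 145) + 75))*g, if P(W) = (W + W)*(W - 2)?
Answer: 121124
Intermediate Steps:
E(o) = -3*o² (E(o) = 3*((o*(-1))*o) = 3*((-o)*o) = 3*(-o²) = -3*o²)
g = 428 (g = 9 - ((-160 - 151) - 108) = 9 - (-311 - 108) = 9 - 1*(-419) = 9 + 419 = 428)
P(W) = 2*W*(-2 + W) (P(W) = (2*W)*(-2 + W) = 2*W*(-2 + W))
(P(E(0)) + ((63 + 145) + 75))*g = (2*(-3*0²)*(-2 - 3*0²) + ((63 + 145) + 75))*428 = (2*(-3*0)*(-2 - 3*0) + (208 + 75))*428 = (2*0*(-2 + 0) + 283)*428 = (2*0*(-2) + 283)*428 = (0 + 283)*428 = 283*428 = 121124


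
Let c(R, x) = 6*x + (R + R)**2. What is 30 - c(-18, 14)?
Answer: -1350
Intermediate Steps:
c(R, x) = 4*R**2 + 6*x (c(R, x) = 6*x + (2*R)**2 = 6*x + 4*R**2 = 4*R**2 + 6*x)
30 - c(-18, 14) = 30 - (4*(-18)**2 + 6*14) = 30 - (4*324 + 84) = 30 - (1296 + 84) = 30 - 1*1380 = 30 - 1380 = -1350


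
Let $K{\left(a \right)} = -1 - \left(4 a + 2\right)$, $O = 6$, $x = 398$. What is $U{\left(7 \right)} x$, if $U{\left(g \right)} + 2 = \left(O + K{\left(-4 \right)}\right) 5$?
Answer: $37014$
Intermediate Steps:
$K{\left(a \right)} = -3 - 4 a$ ($K{\left(a \right)} = -1 - \left(2 + 4 a\right) = -3 - 4 a$)
$U{\left(g \right)} = 93$ ($U{\left(g \right)} = -2 + \left(6 - -13\right) 5 = -2 + \left(6 + \left(-3 + 16\right)\right) 5 = -2 + \left(6 + 13\right) 5 = -2 + 19 \cdot 5 = -2 + 95 = 93$)
$U{\left(7 \right)} x = 93 \cdot 398 = 37014$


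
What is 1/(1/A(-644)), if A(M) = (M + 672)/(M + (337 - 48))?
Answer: -28/355 ≈ -0.078873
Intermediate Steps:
A(M) = (672 + M)/(289 + M) (A(M) = (672 + M)/(M + 289) = (672 + M)/(289 + M))
1/(1/A(-644)) = 1/(1/((672 - 644)/(289 - 644))) = 1/(1/(28/(-355))) = 1/(1/(-1/355*28)) = 1/(1/(-28/355)) = 1/(-355/28) = -28/355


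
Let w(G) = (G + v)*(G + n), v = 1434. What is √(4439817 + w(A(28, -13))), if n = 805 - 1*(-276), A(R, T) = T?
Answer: √5957445 ≈ 2440.8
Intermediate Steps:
n = 1081 (n = 805 + 276 = 1081)
w(G) = (1081 + G)*(1434 + G) (w(G) = (G + 1434)*(G + 1081) = (1434 + G)*(1081 + G) = (1081 + G)*(1434 + G))
√(4439817 + w(A(28, -13))) = √(4439817 + (1550154 + (-13)² + 2515*(-13))) = √(4439817 + (1550154 + 169 - 32695)) = √(4439817 + 1517628) = √5957445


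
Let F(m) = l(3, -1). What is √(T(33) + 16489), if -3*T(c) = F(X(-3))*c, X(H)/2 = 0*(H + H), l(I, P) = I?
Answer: 22*√34 ≈ 128.28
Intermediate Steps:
X(H) = 0 (X(H) = 2*(0*(H + H)) = 2*(0*(2*H)) = 2*0 = 0)
F(m) = 3
T(c) = -c
√(T(33) + 16489) = √(-1*33 + 16489) = √(-33 + 16489) = √16456 = 22*√34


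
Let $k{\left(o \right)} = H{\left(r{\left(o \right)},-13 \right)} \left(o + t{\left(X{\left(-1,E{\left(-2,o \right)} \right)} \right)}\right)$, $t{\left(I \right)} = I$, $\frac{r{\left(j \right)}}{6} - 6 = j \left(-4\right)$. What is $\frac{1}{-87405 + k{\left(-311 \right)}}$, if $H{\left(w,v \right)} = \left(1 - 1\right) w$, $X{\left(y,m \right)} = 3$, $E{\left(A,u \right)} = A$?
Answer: $- \frac{1}{87405} \approx -1.1441 \cdot 10^{-5}$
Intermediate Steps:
$r{\left(j \right)} = 36 - 24 j$ ($r{\left(j \right)} = 36 + 6 j \left(-4\right) = 36 + 6 \left(- 4 j\right) = 36 - 24 j$)
$H{\left(w,v \right)} = 0$ ($H{\left(w,v \right)} = 0 w = 0$)
$k{\left(o \right)} = 0$ ($k{\left(o \right)} = 0 \left(o + 3\right) = 0 \left(3 + o\right) = 0$)
$\frac{1}{-87405 + k{\left(-311 \right)}} = \frac{1}{-87405 + 0} = \frac{1}{-87405} = - \frac{1}{87405}$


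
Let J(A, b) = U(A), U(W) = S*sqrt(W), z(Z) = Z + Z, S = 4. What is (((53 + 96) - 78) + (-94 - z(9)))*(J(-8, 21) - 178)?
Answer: 7298 - 328*I*sqrt(2) ≈ 7298.0 - 463.86*I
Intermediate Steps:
z(Z) = 2*Z
U(W) = 4*sqrt(W)
J(A, b) = 4*sqrt(A)
(((53 + 96) - 78) + (-94 - z(9)))*(J(-8, 21) - 178) = (((53 + 96) - 78) + (-94 - 2*9))*(4*sqrt(-8) - 178) = ((149 - 78) + (-94 - 1*18))*(4*(2*I*sqrt(2)) - 178) = (71 + (-94 - 18))*(8*I*sqrt(2) - 178) = (71 - 112)*(-178 + 8*I*sqrt(2)) = -41*(-178 + 8*I*sqrt(2)) = 7298 - 328*I*sqrt(2)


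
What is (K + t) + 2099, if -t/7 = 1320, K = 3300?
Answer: -3841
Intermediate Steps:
t = -9240 (t = -7*1320 = -9240)
(K + t) + 2099 = (3300 - 9240) + 2099 = -5940 + 2099 = -3841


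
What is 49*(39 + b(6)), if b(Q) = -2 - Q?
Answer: 1519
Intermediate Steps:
49*(39 + b(6)) = 49*(39 + (-2 - 1*6)) = 49*(39 + (-2 - 6)) = 49*(39 - 8) = 49*31 = 1519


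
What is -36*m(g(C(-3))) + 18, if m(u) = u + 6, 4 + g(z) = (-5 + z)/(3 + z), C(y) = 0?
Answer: 6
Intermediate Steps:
g(z) = -4 + (-5 + z)/(3 + z)
m(u) = 6 + u
-36*m(g(C(-3))) + 18 = -36*(6 + (-17 - 3*0)/(3 + 0)) + 18 = -36*(6 + (-17 + 0)/3) + 18 = -36*(6 + (1/3)*(-17)) + 18 = -36*(6 - 17/3) + 18 = -36*1/3 + 18 = -12 + 18 = 6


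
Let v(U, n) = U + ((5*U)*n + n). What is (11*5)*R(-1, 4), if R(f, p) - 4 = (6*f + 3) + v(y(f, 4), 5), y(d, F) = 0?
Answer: 330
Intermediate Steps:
v(U, n) = U + n + 5*U*n (v(U, n) = U + (5*U*n + n) = U + (n + 5*U*n) = U + n + 5*U*n)
R(f, p) = 12 + 6*f (R(f, p) = 4 + ((6*f + 3) + (0 + 5 + 5*0*5)) = 4 + ((3 + 6*f) + (0 + 5 + 0)) = 4 + ((3 + 6*f) + 5) = 4 + (8 + 6*f) = 12 + 6*f)
(11*5)*R(-1, 4) = (11*5)*(12 + 6*(-1)) = 55*(12 - 6) = 55*6 = 330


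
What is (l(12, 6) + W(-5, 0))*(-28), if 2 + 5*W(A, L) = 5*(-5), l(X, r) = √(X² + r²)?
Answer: 756/5 - 168*√5 ≈ -224.46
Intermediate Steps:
W(A, L) = -27/5 (W(A, L) = -⅖ + (5*(-5))/5 = -⅖ + (⅕)*(-25) = -⅖ - 5 = -27/5)
(l(12, 6) + W(-5, 0))*(-28) = (√(12² + 6²) - 27/5)*(-28) = (√(144 + 36) - 27/5)*(-28) = (√180 - 27/5)*(-28) = (6*√5 - 27/5)*(-28) = (-27/5 + 6*√5)*(-28) = 756/5 - 168*√5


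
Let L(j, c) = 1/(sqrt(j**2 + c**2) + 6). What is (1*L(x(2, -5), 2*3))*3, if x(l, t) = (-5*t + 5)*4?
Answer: -1/800 + sqrt(401)/800 ≈ 0.023781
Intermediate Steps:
x(l, t) = 20 - 20*t (x(l, t) = (5 - 5*t)*4 = 20 - 20*t)
L(j, c) = 1/(6 + sqrt(c**2 + j**2)) (L(j, c) = 1/(sqrt(c**2 + j**2) + 6) = 1/(6 + sqrt(c**2 + j**2)))
(1*L(x(2, -5), 2*3))*3 = (1/(6 + sqrt((2*3)**2 + (20 - 20*(-5))**2)))*3 = (1/(6 + sqrt(6**2 + (20 + 100)**2)))*3 = (1/(6 + sqrt(36 + 120**2)))*3 = (1/(6 + sqrt(36 + 14400)))*3 = (1/(6 + sqrt(14436)))*3 = (1/(6 + 6*sqrt(401)))*3 = 3/(6 + 6*sqrt(401))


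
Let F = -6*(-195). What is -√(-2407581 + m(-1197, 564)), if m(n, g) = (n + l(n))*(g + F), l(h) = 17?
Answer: -I*√4453701 ≈ -2110.4*I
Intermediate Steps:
F = 1170
m(n, g) = (17 + n)*(1170 + g) (m(n, g) = (n + 17)*(g + 1170) = (17 + n)*(1170 + g))
-√(-2407581 + m(-1197, 564)) = -√(-2407581 + (19890 + 17*564 + 1170*(-1197) + 564*(-1197))) = -√(-2407581 + (19890 + 9588 - 1400490 - 675108)) = -√(-2407581 - 2046120) = -√(-4453701) = -I*√4453701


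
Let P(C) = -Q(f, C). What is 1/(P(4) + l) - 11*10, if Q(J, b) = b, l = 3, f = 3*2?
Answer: -111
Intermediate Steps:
f = 6
P(C) = -C
1/(P(4) + l) - 11*10 = 1/(-1*4 + 3) - 11*10 = 1/(-4 + 3) - 110 = 1/(-1) - 110 = -1 - 110 = -111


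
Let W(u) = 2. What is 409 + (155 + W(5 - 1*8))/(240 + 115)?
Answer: 145352/355 ≈ 409.44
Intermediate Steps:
409 + (155 + W(5 - 1*8))/(240 + 115) = 409 + (155 + 2)/(240 + 115) = 409 + 157/355 = 145352/355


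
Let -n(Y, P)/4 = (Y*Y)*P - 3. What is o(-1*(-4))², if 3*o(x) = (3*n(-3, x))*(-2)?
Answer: 69696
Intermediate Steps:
n(Y, P) = 12 - 4*P*Y² (n(Y, P) = -4*((Y*Y)*P - 3) = -4*(Y²*P - 3) = -4*(P*Y² - 3) = -4*(-3 + P*Y²) = 12 - 4*P*Y²)
o(x) = -24 + 72*x (o(x) = ((3*(12 - 4*x*(-3)²))*(-2))/3 = ((3*(12 - 4*x*9))*(-2))/3 = ((3*(12 - 36*x))*(-2))/3 = ((36 - 108*x)*(-2))/3 = (-72 + 216*x)/3 = -24 + 72*x)
o(-1*(-4))² = (-24 + 72*(-1*(-4)))² = (-24 + 72*4)² = (-24 + 288)² = 264² = 69696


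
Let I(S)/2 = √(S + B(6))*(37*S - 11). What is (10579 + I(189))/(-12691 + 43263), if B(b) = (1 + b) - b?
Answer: 10579/30572 + 3491*√190/7643 ≈ 6.6420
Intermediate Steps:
B(b) = 1
I(S) = 2*√(1 + S)*(-11 + 37*S) (I(S) = 2*(√(S + 1)*(37*S - 11)) = 2*(√(1 + S)*(-11 + 37*S)) = 2*√(1 + S)*(-11 + 37*S))
(10579 + I(189))/(-12691 + 43263) = (10579 + √(1 + 189)*(-22 + 74*189))/(-12691 + 43263) = (10579 + √190*(-22 + 13986))/30572 = (10579 + √190*13964)*(1/30572) = (10579 + 13964*√190)*(1/30572) = 10579/30572 + 3491*√190/7643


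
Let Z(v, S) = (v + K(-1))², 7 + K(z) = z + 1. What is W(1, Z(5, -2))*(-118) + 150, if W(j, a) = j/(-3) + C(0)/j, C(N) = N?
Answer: 568/3 ≈ 189.33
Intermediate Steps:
K(z) = -6 + z (K(z) = -7 + (z + 1) = -7 + (1 + z) = -6 + z)
Z(v, S) = (-7 + v)² (Z(v, S) = (v + (-6 - 1))² = (v - 7)² = (-7 + v)²)
W(j, a) = -j/3 (W(j, a) = j/(-3) + 0/j = j*(-⅓) + 0 = -j/3 + 0 = -j/3)
W(1, Z(5, -2))*(-118) + 150 = -⅓*1*(-118) + 150 = -⅓*(-118) + 150 = 118/3 + 150 = 568/3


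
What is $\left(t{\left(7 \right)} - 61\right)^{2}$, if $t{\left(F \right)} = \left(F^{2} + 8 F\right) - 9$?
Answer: $1225$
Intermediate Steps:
$t{\left(F \right)} = -9 + F^{2} + 8 F$
$\left(t{\left(7 \right)} - 61\right)^{2} = \left(\left(-9 + 7^{2} + 8 \cdot 7\right) - 61\right)^{2} = \left(\left(-9 + 49 + 56\right) - 61\right)^{2} = \left(96 - 61\right)^{2} = 35^{2} = 1225$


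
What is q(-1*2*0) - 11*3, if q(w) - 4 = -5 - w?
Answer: -34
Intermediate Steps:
q(w) = -1 - w (q(w) = 4 + (-5 - w) = -1 - w)
q(-1*2*0) - 11*3 = (-1 - (-1*2)*0) - 11*3 = (-1 - (-2)*0) - 33 = (-1 - 1*0) - 33 = (-1 + 0) - 33 = -1 - 33 = -34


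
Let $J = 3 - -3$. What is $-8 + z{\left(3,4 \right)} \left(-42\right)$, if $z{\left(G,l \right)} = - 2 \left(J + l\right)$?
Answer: $832$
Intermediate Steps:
$J = 6$ ($J = 3 + 3 = 6$)
$z{\left(G,l \right)} = -12 - 2 l$ ($z{\left(G,l \right)} = - 2 \left(6 + l\right) = -12 - 2 l$)
$-8 + z{\left(3,4 \right)} \left(-42\right) = -8 + \left(-12 - 8\right) \left(-42\right) = -8 - -840 = -8 + 840 = 832$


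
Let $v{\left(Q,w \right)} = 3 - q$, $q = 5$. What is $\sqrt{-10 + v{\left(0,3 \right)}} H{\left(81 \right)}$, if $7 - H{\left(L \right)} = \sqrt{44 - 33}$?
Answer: $2 i \sqrt{3} \left(7 - \sqrt{11}\right) \approx 12.76 i$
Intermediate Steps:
$v{\left(Q,w \right)} = -2$ ($v{\left(Q,w \right)} = 3 - 5 = -2$)
$H{\left(L \right)} = 7 - \sqrt{11}$ ($H{\left(L \right)} = 7 - \sqrt{44 - 33} = 7 - \sqrt{11}$)
$\sqrt{-10 + v{\left(0,3 \right)}} H{\left(81 \right)} = \sqrt{-10 - 2} \left(7 - \sqrt{11}\right) = \sqrt{-12} \left(7 - \sqrt{11}\right) = 2 i \sqrt{3} \left(7 - \sqrt{11}\right)$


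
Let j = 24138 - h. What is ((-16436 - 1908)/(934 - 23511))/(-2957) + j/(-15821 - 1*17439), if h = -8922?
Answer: -110385098489/111022194307 ≈ -0.99426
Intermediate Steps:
j = 33060 (j = 24138 - 1*(-8922) = 24138 + 8922 = 33060)
((-16436 - 1908)/(934 - 23511))/(-2957) + j/(-15821 - 1*17439) = ((-16436 - 1908)/(934 - 23511))/(-2957) + 33060/(-15821 - 1*17439) = -18344/(-22577)*(-1/2957) + 33060/(-15821 - 17439) = -18344*(-1/22577)*(-1/2957) + 33060/(-33260) = (18344/22577)*(-1/2957) + 33060*(-1/33260) = -18344/66760189 - 1653/1663 = -110385098489/111022194307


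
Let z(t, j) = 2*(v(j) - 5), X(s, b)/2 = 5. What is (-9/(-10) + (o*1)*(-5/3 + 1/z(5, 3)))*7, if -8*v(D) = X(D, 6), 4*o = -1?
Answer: 2807/300 ≈ 9.3567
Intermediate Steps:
o = -1/4 (o = (1/4)*(-1) = -1/4 ≈ -0.25000)
X(s, b) = 10 (X(s, b) = 2*5 = 10)
v(D) = -5/4 (v(D) = -1/8*10 = -5/4)
z(t, j) = -25/2 (z(t, j) = 2*(-5/4 - 5) = 2*(-25/4) = -25/2)
(-9/(-10) + (o*1)*(-5/3 + 1/z(5, 3)))*7 = (-9/(-10) + (-1/4*1)*(-5/3 + 1/(-25/2)))*7 = (-9*(-1/10) - (-5*1/3 + 1*(-2/25))/4)*7 = (9/10 - (-5/3 - 2/25)/4)*7 = (9/10 - 1/4*(-131/75))*7 = (9/10 + 131/300)*7 = (401/300)*7 = 2807/300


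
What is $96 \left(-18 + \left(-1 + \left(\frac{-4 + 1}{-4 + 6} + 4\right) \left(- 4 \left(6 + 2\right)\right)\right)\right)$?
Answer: $-9504$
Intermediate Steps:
$96 \left(-18 + \left(-1 + \left(\frac{-4 + 1}{-4 + 6} + 4\right) \left(- 4 \left(6 + 2\right)\right)\right)\right) = 96 \left(-18 + \left(-1 + \left(- \frac{3}{2} + 4\right) \left(\left(-4\right) 8\right)\right)\right) = 96 \left(-18 + \left(-1 + \left(\left(-3\right) \frac{1}{2} + 4\right) \left(-32\right)\right)\right) = 96 \left(-18 + \left(-1 + \left(- \frac{3}{2} + 4\right) \left(-32\right)\right)\right) = 96 \left(-18 + \left(-1 + \frac{5}{2} \left(-32\right)\right)\right) = 96 \left(-18 - 81\right) = 96 \left(-99\right) = -9504$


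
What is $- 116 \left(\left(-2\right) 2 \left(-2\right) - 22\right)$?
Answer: $1624$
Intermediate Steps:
$- 116 \left(\left(-2\right) 2 \left(-2\right) - 22\right) = - 116 \left(\left(-4\right) \left(-2\right) - 22\right) = - 116 \left(8 - 22\right) = \left(-116\right) \left(-14\right) = 1624$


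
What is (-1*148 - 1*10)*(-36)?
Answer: 5688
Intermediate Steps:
(-1*148 - 1*10)*(-36) = (-148 - 10)*(-36) = -158*(-36) = 5688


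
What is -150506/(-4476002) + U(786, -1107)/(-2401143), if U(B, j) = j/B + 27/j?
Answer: 1941040951784209/57724934594306106 ≈ 0.033626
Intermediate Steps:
U(B, j) = 27/j + j/B
-150506/(-4476002) + U(786, -1107)/(-2401143) = -150506/(-4476002) + (27/(-1107) - 1107/786)/(-2401143) = -150506*(-1/4476002) + (27*(-1/1107) - 1107*1/786)*(-1/2401143) = 75253/2238001 + (-1/41 - 369/262)*(-1/2401143) = 75253/2238001 - 15391/10742*(-1/2401143) = 75253/2238001 + 15391/25793078106 = 1941040951784209/57724934594306106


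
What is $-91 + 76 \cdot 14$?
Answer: $973$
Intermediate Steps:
$-91 + 76 \cdot 14 = -91 + 1064 = 973$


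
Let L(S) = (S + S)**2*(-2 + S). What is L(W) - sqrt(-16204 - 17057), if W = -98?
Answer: -3841600 - I*sqrt(33261) ≈ -3.8416e+6 - 182.38*I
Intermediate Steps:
L(S) = 4*S**2*(-2 + S) (L(S) = (2*S)**2*(-2 + S) = (4*S**2)*(-2 + S) = 4*S**2*(-2 + S))
L(W) - sqrt(-16204 - 17057) = 4*(-98)**2*(-2 - 98) - sqrt(-16204 - 17057) = 4*9604*(-100) - sqrt(-33261) = -3841600 - I*sqrt(33261)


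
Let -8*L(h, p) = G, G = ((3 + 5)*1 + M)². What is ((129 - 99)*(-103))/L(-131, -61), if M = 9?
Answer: 24720/289 ≈ 85.536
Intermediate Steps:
G = 289 (G = ((3 + 5)*1 + 9)² = (8*1 + 9)² = (8 + 9)² = 17² = 289)
L(h, p) = -289/8 (L(h, p) = -⅛*289 = -289/8)
((129 - 99)*(-103))/L(-131, -61) = ((129 - 99)*(-103))/(-289/8) = (30*(-103))*(-8/289) = -3090*(-8/289) = 24720/289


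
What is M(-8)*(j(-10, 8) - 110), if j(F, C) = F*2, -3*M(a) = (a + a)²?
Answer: 33280/3 ≈ 11093.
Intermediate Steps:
M(a) = -4*a²/3 (M(a) = -(a + a)²/3 = -4*a²/3)
j(F, C) = 2*F
M(-8)*(j(-10, 8) - 110) = (-4/3*(-8)²)*(2*(-10) - 110) = (-4/3*64)*(-20 - 110) = -256/3*(-130) = 33280/3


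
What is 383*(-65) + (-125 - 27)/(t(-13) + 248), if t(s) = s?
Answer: -5850477/235 ≈ -24896.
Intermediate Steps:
383*(-65) + (-125 - 27)/(t(-13) + 248) = 383*(-65) + (-125 - 27)/(-13 + 248) = -24895 - 152/235 = -5850477/235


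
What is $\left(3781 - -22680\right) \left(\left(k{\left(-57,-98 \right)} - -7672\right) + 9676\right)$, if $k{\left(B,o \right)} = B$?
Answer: $457537151$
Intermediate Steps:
$\left(3781 - -22680\right) \left(\left(k{\left(-57,-98 \right)} - -7672\right) + 9676\right) = \left(3781 - -22680\right) \left(\left(-57 - -7672\right) + 9676\right) = \left(3781 + 22680\right) \left(\left(-57 + 7672\right) + 9676\right) = 26461 \left(7615 + 9676\right) = 26461 \cdot 17291 = 457537151$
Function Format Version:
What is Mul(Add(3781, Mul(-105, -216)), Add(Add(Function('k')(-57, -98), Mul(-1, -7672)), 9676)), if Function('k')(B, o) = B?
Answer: 457537151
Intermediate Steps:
Mul(Add(3781, Mul(-105, -216)), Add(Add(Function('k')(-57, -98), Mul(-1, -7672)), 9676)) = Mul(Add(3781, Mul(-105, -216)), Add(Add(-57, Mul(-1, -7672)), 9676)) = Mul(Add(3781, 22680), Add(Add(-57, 7672), 9676)) = Mul(26461, Add(7615, 9676)) = Mul(26461, 17291) = 457537151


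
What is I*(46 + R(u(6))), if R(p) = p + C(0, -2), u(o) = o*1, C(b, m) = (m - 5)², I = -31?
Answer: -3131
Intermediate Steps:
C(b, m) = (-5 + m)²
u(o) = o
R(p) = 49 + p (R(p) = p + (-5 - 2)² = p + (-7)² = p + 49 = 49 + p)
I*(46 + R(u(6))) = -31*(46 + (49 + 6)) = -31*(46 + 55) = -31*101 = -3131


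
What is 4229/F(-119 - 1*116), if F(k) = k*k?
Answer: 4229/55225 ≈ 0.076578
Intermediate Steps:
F(k) = k**2
4229/F(-119 - 1*116) = 4229/((-119 - 1*116)**2) = 4229/((-119 - 116)**2) = 4229/((-235)**2) = 4229/55225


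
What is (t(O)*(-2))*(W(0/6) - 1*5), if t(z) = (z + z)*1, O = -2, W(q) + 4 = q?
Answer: -72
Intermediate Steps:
W(q) = -4 + q
t(z) = 2*z (t(z) = (2*z)*1 = 2*z)
(t(O)*(-2))*(W(0/6) - 1*5) = ((2*(-2))*(-2))*((-4 + 0/6) - 1*5) = (-4*(-2))*((-4 + 0*(⅙)) - 5) = 8*((-4 + 0) - 5) = 8*(-4 - 5) = 8*(-9) = -72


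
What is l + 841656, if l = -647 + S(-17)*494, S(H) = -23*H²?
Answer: -2442609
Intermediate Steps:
l = -3284265 (l = -647 - 23*(-17)²*494 = -647 - 23*289*494 = -647 - 6647*494 = -647 - 3283618 = -3284265)
l + 841656 = -3284265 + 841656 = -2442609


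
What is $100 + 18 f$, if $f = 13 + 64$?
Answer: $1486$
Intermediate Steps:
$f = 77$
$100 + 18 f = 100 + 18 \cdot 77 = 100 + 1386 = 1486$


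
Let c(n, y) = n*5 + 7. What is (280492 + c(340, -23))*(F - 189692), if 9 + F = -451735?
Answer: -181012597764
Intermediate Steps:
F = -451744 (F = -9 - 451735 = -451744)
c(n, y) = 7 + 5*n (c(n, y) = 5*n + 7 = 7 + 5*n)
(280492 + c(340, -23))*(F - 189692) = (280492 + (7 + 5*340))*(-451744 - 189692) = (280492 + (7 + 1700))*(-641436) = (280492 + 1707)*(-641436) = 282199*(-641436) = -181012597764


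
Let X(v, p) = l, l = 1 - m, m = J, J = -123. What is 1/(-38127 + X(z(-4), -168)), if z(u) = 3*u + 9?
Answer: -1/38003 ≈ -2.6314e-5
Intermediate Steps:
m = -123
z(u) = 9 + 3*u
l = 124 (l = 1 - 1*(-123) = 1 + 123 = 124)
X(v, p) = 124
1/(-38127 + X(z(-4), -168)) = 1/(-38127 + 124) = 1/(-38003) = -1/38003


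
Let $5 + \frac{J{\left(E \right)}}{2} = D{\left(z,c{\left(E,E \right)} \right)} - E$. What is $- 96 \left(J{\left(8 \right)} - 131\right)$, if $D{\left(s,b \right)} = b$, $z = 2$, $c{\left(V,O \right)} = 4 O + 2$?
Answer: $8544$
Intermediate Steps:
$c{\left(V,O \right)} = 2 + 4 O$
$J{\left(E \right)} = -6 + 6 E$ ($J{\left(E \right)} = -10 + 2 \left(\left(2 + 4 E\right) - E\right) = -10 + 2 \left(2 + 3 E\right) = -10 + \left(4 + 6 E\right) = -6 + 6 E$)
$- 96 \left(J{\left(8 \right)} - 131\right) = - 96 \left(\left(-6 + 6 \cdot 8\right) - 131\right) = - 96 \left(\left(-6 + 48\right) - 131\right) = - 96 \left(42 - 131\right) = \left(-96\right) \left(-89\right) = 8544$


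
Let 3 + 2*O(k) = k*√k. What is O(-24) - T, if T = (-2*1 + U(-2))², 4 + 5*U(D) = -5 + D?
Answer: -957/50 - 24*I*√6 ≈ -19.14 - 58.788*I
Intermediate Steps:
U(D) = -9/5 + D/5 (U(D) = -⅘ + (-5 + D)/5 = -⅘ + (-1 + D/5) = -9/5 + D/5)
T = 441/25 (T = (-2*1 + (-9/5 + (⅕)*(-2)))² = (-2 + (-9/5 - ⅖))² = (-2 - 11/5)² = (-21/5)² = 441/25 ≈ 17.640)
O(k) = -3/2 + k^(3/2)/2 (O(k) = -3/2 + (k*√k)/2 = -3/2 + k^(3/2)/2)
O(-24) - T = (-3/2 + (-24)^(3/2)/2) - 1*441/25 = (-3/2 + (-48*I*√6)/2) - 441/25 = (-3/2 - 24*I*√6) - 441/25 = -957/50 - 24*I*√6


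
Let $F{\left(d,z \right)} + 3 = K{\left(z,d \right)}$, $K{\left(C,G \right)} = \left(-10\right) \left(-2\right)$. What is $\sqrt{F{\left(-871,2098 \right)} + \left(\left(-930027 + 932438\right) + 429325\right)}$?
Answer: $\sqrt{431753} \approx 657.08$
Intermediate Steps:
$K{\left(C,G \right)} = 20$
$F{\left(d,z \right)} = 17$ ($F{\left(d,z \right)} = -3 + 20 = 17$)
$\sqrt{F{\left(-871,2098 \right)} + \left(\left(-930027 + 932438\right) + 429325\right)} = \sqrt{17 + \left(\left(-930027 + 932438\right) + 429325\right)} = \sqrt{17 + \left(2411 + 429325\right)} = \sqrt{17 + 431736} = \sqrt{431753}$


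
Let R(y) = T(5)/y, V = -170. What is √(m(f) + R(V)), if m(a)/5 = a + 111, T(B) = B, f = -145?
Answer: I*√196554/34 ≈ 13.04*I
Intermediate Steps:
R(y) = 5/y
m(a) = 555 + 5*a (m(a) = 5*(a + 111) = 5*(111 + a) = 555 + 5*a)
√(m(f) + R(V)) = √((555 + 5*(-145)) + 5/(-170)) = √((555 - 725) + 5*(-1/170)) = √(-170 - 1/34) = √(-5781/34) = I*√196554/34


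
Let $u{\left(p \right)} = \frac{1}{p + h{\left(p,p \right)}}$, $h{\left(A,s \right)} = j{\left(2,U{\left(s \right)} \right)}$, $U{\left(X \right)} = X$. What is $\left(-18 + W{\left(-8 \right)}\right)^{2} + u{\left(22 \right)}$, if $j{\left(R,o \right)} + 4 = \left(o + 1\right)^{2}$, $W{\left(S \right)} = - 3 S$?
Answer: $\frac{19693}{547} \approx 36.002$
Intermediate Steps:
$j{\left(R,o \right)} = -4 + \left(1 + o\right)^{2}$ ($j{\left(R,o \right)} = -4 + \left(o + 1\right)^{2} = -4 + \left(1 + o\right)^{2}$)
$h{\left(A,s \right)} = -4 + \left(1 + s\right)^{2}$
$u{\left(p \right)} = \frac{1}{-4 + p + \left(1 + p\right)^{2}}$ ($u{\left(p \right)} = \frac{1}{p + \left(-4 + \left(1 + p\right)^{2}\right)} = \frac{1}{-4 + p + \left(1 + p\right)^{2}}$)
$\left(-18 + W{\left(-8 \right)}\right)^{2} + u{\left(22 \right)} = \left(-18 - -24\right)^{2} + \frac{1}{-4 + 22 + \left(1 + 22\right)^{2}} = \left(-18 + 24\right)^{2} + \frac{1}{-4 + 22 + 23^{2}} = 6^{2} + \frac{1}{-4 + 22 + 529} = 36 + \frac{1}{547} = \frac{19693}{547}$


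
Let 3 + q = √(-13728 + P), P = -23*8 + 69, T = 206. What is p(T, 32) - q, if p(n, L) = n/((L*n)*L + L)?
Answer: 316567/105488 - I*√13843 ≈ 3.001 - 117.66*I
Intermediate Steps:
P = -115 (P = -184 + 69 = -115)
p(n, L) = n/(L + n*L²) (p(n, L) = n/(n*L² + L) = n/(L + n*L²))
q = -3 + I*√13843 (q = -3 + √(-13728 - 115) = -3 + √(-13843) = -3 + I*√13843 ≈ -3.0 + 117.66*I)
p(T, 32) - q = 206/(32*(1 + 32*206)) - (-3 + I*√13843) = 206*(1/32)/(1 + 6592) + (3 - I*√13843) = 206*(1/32)/6593 + (3 - I*√13843) = 206*(1/32)*(1/6593) + (3 - I*√13843) = 103/105488 + (3 - I*√13843) = 316567/105488 - I*√13843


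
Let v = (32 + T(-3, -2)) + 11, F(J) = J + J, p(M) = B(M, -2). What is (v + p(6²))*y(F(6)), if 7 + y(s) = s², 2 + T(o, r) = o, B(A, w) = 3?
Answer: 5617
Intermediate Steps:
p(M) = 3
T(o, r) = -2 + o
F(J) = 2*J
v = 38 (v = (32 + (-2 - 3)) + 11 = (32 - 5) + 11 = 27 + 11 = 38)
y(s) = -7 + s²
(v + p(6²))*y(F(6)) = (38 + 3)*(-7 + (2*6)²) = 41*(-7 + 12²) = 41*(-7 + 144) = 41*137 = 5617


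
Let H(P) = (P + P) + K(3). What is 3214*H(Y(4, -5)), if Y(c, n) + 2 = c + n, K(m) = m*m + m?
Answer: 19284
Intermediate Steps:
K(m) = m + m² (K(m) = m² + m = m + m²)
Y(c, n) = -2 + c + n (Y(c, n) = -2 + (c + n) = -2 + c + n)
H(P) = 12 + 2*P (H(P) = (P + P) + 3*(1 + 3) = 2*P + 3*4 = 2*P + 12 = 12 + 2*P)
3214*H(Y(4, -5)) = 3214*(12 + 2*(-2 + 4 - 5)) = 3214*(12 + 2*(-3)) = 3214*(12 - 6) = 3214*6 = 19284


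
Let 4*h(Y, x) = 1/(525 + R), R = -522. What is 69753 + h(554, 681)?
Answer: 837037/12 ≈ 69753.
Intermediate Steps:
h(Y, x) = 1/12 (h(Y, x) = 1/(4*(525 - 522)) = (¼)/3 = (¼)*(⅓) = 1/12)
69753 + h(554, 681) = 69753 + 1/12 = 837037/12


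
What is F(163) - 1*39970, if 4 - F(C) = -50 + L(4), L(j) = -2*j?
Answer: -39908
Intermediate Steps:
F(C) = 62 (F(C) = 4 - (-50 - 2*4) = 4 - (-50 - 8) = 4 - 1*(-58) = 4 + 58 = 62)
F(163) - 1*39970 = 62 - 1*39970 = 62 - 39970 = -39908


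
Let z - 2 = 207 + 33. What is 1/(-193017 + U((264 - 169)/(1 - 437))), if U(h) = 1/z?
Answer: -242/46710113 ≈ -5.1809e-6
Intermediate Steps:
z = 242 (z = 2 + (207 + 33) = 2 + 240 = 242)
U(h) = 1/242
1/(-193017 + U((264 - 169)/(1 - 437))) = 1/(-193017 + 1/242) = 1/(-46710113/242) = -242/46710113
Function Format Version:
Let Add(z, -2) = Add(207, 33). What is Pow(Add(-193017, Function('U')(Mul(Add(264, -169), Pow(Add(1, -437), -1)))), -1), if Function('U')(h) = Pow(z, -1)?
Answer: Rational(-242, 46710113) ≈ -5.1809e-6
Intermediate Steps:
z = 242 (z = Add(2, Add(207, 33)) = Add(2, 240) = 242)
Function('U')(h) = Rational(1, 242) (Function('U')(h) = Pow(242, -1) = Rational(1, 242))
Pow(Add(-193017, Function('U')(Mul(Add(264, -169), Pow(Add(1, -437), -1)))), -1) = Pow(Add(-193017, Rational(1, 242)), -1) = Pow(Rational(-46710113, 242), -1) = Rational(-242, 46710113)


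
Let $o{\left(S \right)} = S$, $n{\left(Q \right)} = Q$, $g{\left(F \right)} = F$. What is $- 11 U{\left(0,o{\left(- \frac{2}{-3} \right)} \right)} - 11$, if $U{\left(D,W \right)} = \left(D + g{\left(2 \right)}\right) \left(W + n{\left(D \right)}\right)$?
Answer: $- \frac{77}{3} \approx -25.667$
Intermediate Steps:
$U{\left(D,W \right)} = \left(2 + D\right) \left(D + W\right)$ ($U{\left(D,W \right)} = \left(D + 2\right) \left(W + D\right) = \left(2 + D\right) \left(D + W\right)$)
$- 11 U{\left(0,o{\left(- \frac{2}{-3} \right)} \right)} - 11 = - 11 \left(0^{2} + 2 \cdot 0 + 2 \left(- \frac{2}{-3}\right) + 0 \left(- \frac{2}{-3}\right)\right) - 11 = - 11 \left(0 + 0 + 2 \left(\left(-2\right) \left(- \frac{1}{3}\right)\right) + 0 \left(\left(-2\right) \left(- \frac{1}{3}\right)\right)\right) - 11 = - 11 \left(0 + 0 + 2 \cdot \frac{2}{3} + 0 \cdot \frac{2}{3}\right) - 11 = - 11 \left(0 + 0 + \frac{4}{3} + 0\right) - 11 = \left(-11\right) \frac{4}{3} - 11 = - \frac{44}{3} - 11 = - \frac{77}{3}$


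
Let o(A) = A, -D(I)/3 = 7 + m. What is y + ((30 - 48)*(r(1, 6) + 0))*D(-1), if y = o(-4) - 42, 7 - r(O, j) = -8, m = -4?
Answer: 2384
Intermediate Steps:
r(O, j) = 15 (r(O, j) = 7 - 1*(-8) = 7 + 8 = 15)
D(I) = -9 (D(I) = -3*(7 - 4) = -3*3 = -9)
y = -46 (y = -4 - 42 = -46)
y + ((30 - 48)*(r(1, 6) + 0))*D(-1) = -46 + ((30 - 48)*(15 + 0))*(-9) = -46 - 18*15*(-9) = -46 - 270*(-9) = -46 + 2430 = 2384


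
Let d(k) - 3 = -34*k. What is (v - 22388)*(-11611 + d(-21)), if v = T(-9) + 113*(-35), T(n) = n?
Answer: 287078688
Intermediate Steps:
d(k) = 3 - 34*k
v = -3964 (v = -9 + 113*(-35) = -9 - 3955 = -3964)
(v - 22388)*(-11611 + d(-21)) = (-3964 - 22388)*(-11611 + (3 - 34*(-21))) = -26352*(-11611 + (3 + 714)) = -26352*(-11611 + 717) = -26352*(-10894) = 287078688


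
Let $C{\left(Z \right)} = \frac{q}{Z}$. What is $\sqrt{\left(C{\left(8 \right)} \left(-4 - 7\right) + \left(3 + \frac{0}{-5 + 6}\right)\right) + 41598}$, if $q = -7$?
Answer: $\frac{\sqrt{665770}}{4} \approx 203.99$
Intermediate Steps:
$C{\left(Z \right)} = - \frac{7}{Z}$
$\sqrt{\left(C{\left(8 \right)} \left(-4 - 7\right) + \left(3 + \frac{0}{-5 + 6}\right)\right) + 41598} = \sqrt{\left(- \frac{7}{8} \left(-4 - 7\right) + \left(3 + \frac{0}{-5 + 6}\right)\right) + 41598} = \sqrt{\left(\left(-7\right) \frac{1}{8} \left(-11\right) + \left(3 + \frac{0}{1}\right)\right) + 41598} = \sqrt{\left(\left(- \frac{7}{8}\right) \left(-11\right) + \left(3 + 0 \cdot 1\right)\right) + 41598} = \sqrt{\left(\frac{77}{8} + \left(3 + 0\right)\right) + 41598} = \sqrt{\left(\frac{77}{8} + 3\right) + 41598} = \sqrt{\frac{101}{8} + 41598} = \sqrt{\frac{332885}{8}} = \frac{\sqrt{665770}}{4}$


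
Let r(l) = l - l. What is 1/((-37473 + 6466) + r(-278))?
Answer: -1/31007 ≈ -3.2251e-5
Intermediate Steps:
r(l) = 0
1/((-37473 + 6466) + r(-278)) = 1/((-37473 + 6466) + 0) = 1/(-31007 + 0) = 1/(-31007) = -1/31007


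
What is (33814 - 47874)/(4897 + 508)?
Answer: -2812/1081 ≈ -2.6013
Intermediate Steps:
(33814 - 47874)/(4897 + 508) = -14060/5405 = -14060*1/5405 = -2812/1081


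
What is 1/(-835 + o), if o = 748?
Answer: -1/87 ≈ -0.011494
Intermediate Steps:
1/(-835 + o) = 1/(-835 + 748) = 1/(-87) = -1/87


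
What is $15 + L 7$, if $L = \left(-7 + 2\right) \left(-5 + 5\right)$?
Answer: $15$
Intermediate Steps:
$L = 0$ ($L = \left(-5\right) 0 = 0$)
$15 + L 7 = 15 + 0 \cdot 7 = 15 + 0 = 15$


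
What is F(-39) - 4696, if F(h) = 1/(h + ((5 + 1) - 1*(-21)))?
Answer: -56353/12 ≈ -4696.1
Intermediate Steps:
F(h) = 1/(27 + h) (F(h) = 1/(h + (6 + 21)) = 1/(h + 27) = 1/(27 + h))
F(-39) - 4696 = 1/(27 - 39) - 4696 = 1/(-12) - 4696 = -1/12 - 4696 = -56353/12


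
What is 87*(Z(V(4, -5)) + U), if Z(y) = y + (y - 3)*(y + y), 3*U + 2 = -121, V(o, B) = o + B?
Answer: -2958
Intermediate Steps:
V(o, B) = B + o
U = -41 (U = -2/3 + (1/3)*(-121) = -2/3 - 121/3 = -41)
Z(y) = y + 2*y*(-3 + y) (Z(y) = y + (-3 + y)*(2*y) = y + 2*y*(-3 + y))
87*(Z(V(4, -5)) + U) = 87*((-5 + 4)*(-5 + 2*(-5 + 4)) - 41) = 87*(-(-5 + 2*(-1)) - 41) = 87*(-(-5 - 2) - 41) = 87*(-1*(-7) - 41) = 87*(7 - 41) = 87*(-34) = -2958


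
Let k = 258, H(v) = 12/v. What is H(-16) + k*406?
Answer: 418989/4 ≈ 1.0475e+5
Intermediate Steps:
H(-16) + k*406 = 12/(-16) + 258*406 = 12*(-1/16) + 104748 = -¾ + 104748 = 418989/4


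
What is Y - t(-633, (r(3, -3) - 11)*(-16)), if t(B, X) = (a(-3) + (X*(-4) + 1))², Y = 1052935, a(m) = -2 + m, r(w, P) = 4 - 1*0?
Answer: 848631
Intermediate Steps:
r(w, P) = 4 (r(w, P) = 4 + 0 = 4)
t(B, X) = (-4 - 4*X)² (t(B, X) = ((-2 - 3) + (X*(-4) + 1))² = (-5 + (-4*X + 1))² = (-5 + (1 - 4*X))² = (-4 - 4*X)²)
Y - t(-633, (r(3, -3) - 11)*(-16)) = 1052935 - 16*(1 + (4 - 11)*(-16))² = 1052935 - 16*(1 - 7*(-16))² = 1052935 - 16*(1 + 112)² = 1052935 - 16*113² = 1052935 - 16*12769 = 1052935 - 1*204304 = 1052935 - 204304 = 848631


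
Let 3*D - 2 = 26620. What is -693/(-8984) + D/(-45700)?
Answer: -12013479/102642200 ≈ -0.11704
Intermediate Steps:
D = 8874 (D = 2/3 + (1/3)*26620 = 2/3 + 26620/3 = 8874)
-693/(-8984) + D/(-45700) = -693/(-8984) + 8874/(-45700) = -693*(-1/8984) + 8874*(-1/45700) = 693/8984 - 4437/22850 = -12013479/102642200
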